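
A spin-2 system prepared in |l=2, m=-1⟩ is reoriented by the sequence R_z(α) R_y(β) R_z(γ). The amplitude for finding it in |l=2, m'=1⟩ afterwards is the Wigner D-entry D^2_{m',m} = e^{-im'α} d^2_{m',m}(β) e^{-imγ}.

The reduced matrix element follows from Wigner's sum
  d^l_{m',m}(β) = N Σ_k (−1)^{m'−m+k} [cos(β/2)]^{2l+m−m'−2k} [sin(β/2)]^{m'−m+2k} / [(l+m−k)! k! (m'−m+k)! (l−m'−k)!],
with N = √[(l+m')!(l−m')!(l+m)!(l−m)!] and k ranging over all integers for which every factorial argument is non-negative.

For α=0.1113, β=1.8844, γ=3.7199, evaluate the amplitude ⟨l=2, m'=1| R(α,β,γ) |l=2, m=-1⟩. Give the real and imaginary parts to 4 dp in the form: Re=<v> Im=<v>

Re=-0.2238 Im=-0.1128

First d^2_{1,-1}(β=1.8844), then the phase factors e^{-i(1)α} and e^{-i(-1)γ}:
c=cos(1.8844/2)=0.588010, s=sin(1.8844/2)=0.808854; N=√[6·1·1·6]=6.000000
k: max(0,(-1)−(1))=0 … min(2+(-1),2−(1))=1
  k=0: (−1)^2·6.0000/(2)·0.5880^2·0.8089^2 = +0.678626
  k=1: (−1)^3·6.0000/(6)·0.5880^0·0.8089^4 = -0.428036
d^2_{1,-1}(1.8844) = +0.678626 -0.428036 = +0.250591
Phases: e^{-i·(1)·0.1113}=+0.993813-0.111070i, e^{-i·(-1)·3.7199}=-0.837389-0.546607i ⇒ D=-0.223757-0.112820i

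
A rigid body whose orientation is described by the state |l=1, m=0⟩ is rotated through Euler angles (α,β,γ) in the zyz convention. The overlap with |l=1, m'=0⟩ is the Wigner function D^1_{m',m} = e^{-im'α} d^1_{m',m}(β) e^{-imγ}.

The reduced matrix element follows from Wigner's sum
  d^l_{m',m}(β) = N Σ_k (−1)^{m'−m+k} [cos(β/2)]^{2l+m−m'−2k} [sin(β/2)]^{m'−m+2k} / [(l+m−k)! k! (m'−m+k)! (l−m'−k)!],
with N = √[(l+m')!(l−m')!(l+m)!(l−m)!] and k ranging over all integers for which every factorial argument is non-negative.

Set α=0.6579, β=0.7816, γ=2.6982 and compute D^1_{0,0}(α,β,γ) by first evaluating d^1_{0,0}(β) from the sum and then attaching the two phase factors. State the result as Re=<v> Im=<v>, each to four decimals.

Re=0.7098 Im=0.0000

Split into d^1_{0,0}(β=0.7816) × two z-phases.
c=cos(0.7816/2)=0.924605, s=sin(0.7816/2)=0.380928; N=√[1·1·1·1]=1.000000
k: max(0,(0)−(0))=0 … min(1+(0),1−(0))=1
  k=0: (−1)^0·1.0000/(1)·0.9246^2·0.3809^0 = +0.854894
  k=1: (−1)^1·1.0000/(1)·0.9246^0·0.3809^2 = -0.145106
d^1_{0,0}(0.7816) = +0.854894 -0.145106 = +0.709787
Attach z-rotation phases: D = e^{-i(0)(0.6579)}·(+0.709787)·e^{-i(0)(2.6982)} = +0.709787+0.000000i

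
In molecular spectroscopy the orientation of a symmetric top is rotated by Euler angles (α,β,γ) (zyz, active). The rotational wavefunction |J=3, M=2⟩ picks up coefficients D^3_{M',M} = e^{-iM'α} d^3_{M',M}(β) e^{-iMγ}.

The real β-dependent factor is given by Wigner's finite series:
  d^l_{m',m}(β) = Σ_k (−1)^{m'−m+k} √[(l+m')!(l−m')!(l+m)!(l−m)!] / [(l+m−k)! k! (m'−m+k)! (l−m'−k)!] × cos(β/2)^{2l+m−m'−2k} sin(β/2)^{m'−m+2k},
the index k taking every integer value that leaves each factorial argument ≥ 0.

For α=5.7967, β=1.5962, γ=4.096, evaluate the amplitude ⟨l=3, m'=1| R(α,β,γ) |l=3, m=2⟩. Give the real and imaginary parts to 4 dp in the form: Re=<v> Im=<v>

Re=-0.0613 Im=0.4099

First d^3_{1,2}(β=1.5962), then the phase factors e^{-i(1)α} and e^{-i(2)γ}:
Half-angle: c=0.698068, s=0.716031. N=√(24·2·120·1)=75.894664
The bounds max(0,m−m')=1 and min(l+m,l−m')=2 give 2 terms
  k=1: (−1)^0·75.8947/(24)·0.6981^5·0.7160^1 = +0.375337
  k=2: (−1)^1·75.8947/(12)·0.6981^3·0.7160^3 = -0.789804
d^3_{1,2}(1.5962) = +0.375337 -0.789804 = -0.414467
Phases: e^{-i·(1)·5.7967}=+0.883982+0.467522i, e^{-i·(2)·4.096}=-0.331618-0.943414i ⇒ D=-0.061309+0.409907i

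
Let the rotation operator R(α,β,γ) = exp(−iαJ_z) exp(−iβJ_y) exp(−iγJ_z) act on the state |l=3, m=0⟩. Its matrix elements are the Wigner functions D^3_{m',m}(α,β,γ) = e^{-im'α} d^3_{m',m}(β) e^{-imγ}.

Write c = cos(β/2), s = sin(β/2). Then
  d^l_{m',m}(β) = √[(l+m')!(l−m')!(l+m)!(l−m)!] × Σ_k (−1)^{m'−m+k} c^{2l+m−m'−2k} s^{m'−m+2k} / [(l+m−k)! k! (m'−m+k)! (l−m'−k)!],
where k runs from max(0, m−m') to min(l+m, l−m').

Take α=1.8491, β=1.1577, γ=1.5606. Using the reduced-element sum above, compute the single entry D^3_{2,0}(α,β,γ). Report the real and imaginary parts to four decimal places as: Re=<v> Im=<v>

First d^3_{2,0}(β=1.1577), then the phase factors e^{-i(2)α} and e^{-i(0)γ}:
Half-angle: c=0.837092, s=0.547062. N=√(120·1·6·6)=65.726707
k∈{0,1} keeps every argument non-negative
  k=0: (−1)^2·65.7267/(12)·0.8371^4·0.5471^2 = +0.804872
  k=1: (−1)^3·65.7267/(12)·0.8371^2·0.5471^4 = -0.343758
d^3_{2,0}(1.1577) = +0.804872 -0.343758 = +0.461114
D = (-0.849052+0.528309i)·(+0.461114)·(+1.000000+0.000000i) = -0.391510+0.243610i

Re=-0.3915 Im=0.2436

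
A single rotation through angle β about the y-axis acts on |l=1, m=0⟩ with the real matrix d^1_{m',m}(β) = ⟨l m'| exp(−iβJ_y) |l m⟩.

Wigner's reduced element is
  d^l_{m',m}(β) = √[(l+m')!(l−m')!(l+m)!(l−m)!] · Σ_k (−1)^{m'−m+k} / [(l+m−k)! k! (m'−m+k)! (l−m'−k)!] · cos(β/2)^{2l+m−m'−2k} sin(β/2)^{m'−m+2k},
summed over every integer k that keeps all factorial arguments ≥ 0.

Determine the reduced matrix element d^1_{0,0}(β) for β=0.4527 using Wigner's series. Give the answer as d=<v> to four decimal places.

d=0.8993

d^1_{0,0}(β=0.4527) via Wigner's sum:
With c≡cos(β/2)=0.974492 and s≡sin(β/2)=0.224422, N=[1·1·1·1]^{1/2}=1.000000
Admissible k: 0..1 (factorial args all ≥0)
  k=0: (−1)^0·1.0000/(1)·0.9745^2·0.2244^0 = +0.949635
  k=1: (−1)^1·1.0000/(1)·0.9745^0·0.2244^2 = -0.050365
d^1_{0,0}(0.4527) = +0.949635 -0.050365 = +0.899269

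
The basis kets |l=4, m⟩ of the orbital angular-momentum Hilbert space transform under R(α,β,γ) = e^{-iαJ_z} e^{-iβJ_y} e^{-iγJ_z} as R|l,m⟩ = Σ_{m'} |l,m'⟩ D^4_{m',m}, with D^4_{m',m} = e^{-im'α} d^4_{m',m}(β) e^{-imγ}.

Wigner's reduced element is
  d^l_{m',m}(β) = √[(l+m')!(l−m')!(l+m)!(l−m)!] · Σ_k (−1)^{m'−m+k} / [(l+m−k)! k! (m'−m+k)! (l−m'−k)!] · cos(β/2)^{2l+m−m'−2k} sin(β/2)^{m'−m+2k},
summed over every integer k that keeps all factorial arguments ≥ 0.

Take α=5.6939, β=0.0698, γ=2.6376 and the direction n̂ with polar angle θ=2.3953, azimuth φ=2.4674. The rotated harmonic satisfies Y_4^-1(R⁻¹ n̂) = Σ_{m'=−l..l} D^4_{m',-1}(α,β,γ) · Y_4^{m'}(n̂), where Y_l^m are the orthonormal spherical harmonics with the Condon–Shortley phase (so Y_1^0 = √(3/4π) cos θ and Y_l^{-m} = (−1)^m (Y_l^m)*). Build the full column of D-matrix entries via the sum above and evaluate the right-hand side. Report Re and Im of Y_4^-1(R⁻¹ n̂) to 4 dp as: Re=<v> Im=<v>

Re=-0.2655 Im=0.1160

Need the full column D^4_{m',-1} for m'=−4..4 at α=5.6939, β=0.0698, γ=2.6376.
cos(β/2)=0.999391, sin(β/2)=0.034893
d^4_{-4,-1}: single k=3 term ⇒ +0.000317;  D = +0.000305+0.000088i
d^4_{-3,-1}: k∈[2..3] ⇒ +0.009628 -0.000020 = +0.009609;  D = +0.006198+0.007343i
d^4_{-2,-1}: k∈[1..3] ⇒ +0.147408 -0.000898 +0.000001 = +0.146511;  D = +0.016341+0.145596i
d^4_{-1,-1}: k∈[0..3] ⇒ +0.995139 -0.018196 +0.000044 -0.000000 = +0.976987;  D = -0.449000+0.867699i
d^4_{0,-1}: k∈[0..3] ⇒ -0.155382 +0.001136 -0.000001 +0.000000 = -0.154247;  D = +0.135068-0.074490i
d^4_{1,-1}: k∈[0..3] ⇒ +0.012131 -0.000044 +0.000000 -0.000000 = +0.012086;  D = -0.012042-0.001030i
d^4_{2,-1}: k∈[0..2] ⇒ -0.000599 +0.000001 -0.000000 = -0.000598;  D = +0.000467+0.000373i
d^4_{3,-1}: k∈[0..1] ⇒ +0.000020 -0.000000 = +0.000020;  D = -0.000006-0.000019i
d^4_{4,-1}: single k=0 term ⇒ -0.000000;  D = -0.000000+0.000000i
Y_4^{m'}(θ=2.3953,φ=2.4674) and Σ D·Y over m':
  (+0.0003+0.0001i)·(-0.0849+0.0405i)  (+0.0062+0.0073i)·(-0.1256+0.2587i)  (+0.0163+0.1456i)·(+0.0943+0.4171i)  (-0.4490+0.8677i)·(+0.1425+0.1139i)  (+0.1351-0.0745i)·(-0.3175+0.0000i)  (-0.0120-0.0010i)·(-0.1425+0.1139i)  (+0.0005+0.0004i)·(+0.0943-0.4171i)  (-0.0000-0.0000i)·(+0.1256+0.2587i)  (-0.0000+0.0000i)·(-0.0849-0.0405i)
Y_4^-1(R⁻¹ n̂) = -0.265521+0.116013i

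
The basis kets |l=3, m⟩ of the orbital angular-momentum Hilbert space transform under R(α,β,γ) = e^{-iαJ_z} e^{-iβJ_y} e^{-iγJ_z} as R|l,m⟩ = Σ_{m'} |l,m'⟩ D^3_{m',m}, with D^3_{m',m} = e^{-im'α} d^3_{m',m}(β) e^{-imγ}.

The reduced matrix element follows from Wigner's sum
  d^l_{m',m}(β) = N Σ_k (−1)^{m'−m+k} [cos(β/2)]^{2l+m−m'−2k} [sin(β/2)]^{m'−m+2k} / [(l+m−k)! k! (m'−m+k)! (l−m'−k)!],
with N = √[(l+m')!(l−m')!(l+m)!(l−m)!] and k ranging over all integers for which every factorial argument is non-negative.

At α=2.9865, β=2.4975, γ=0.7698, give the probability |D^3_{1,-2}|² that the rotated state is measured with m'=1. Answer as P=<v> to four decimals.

P=0.3571

Split into d^3_{1,-2}(β=2.4975) × two z-phases.
c=cos(2.4975/2)=0.316508, s=sin(2.4975/2)=0.948590; N=√[24·2·1·120]=75.894664
k: max(0,(-2)−(1))=0 … min(3+(-2),3−(1))=1
  k=0: (−1)^3·75.8947/(12)·0.3165^3·0.9486^3 = -0.171167
  k=1: (−1)^4·75.8947/(24)·0.3165^1·0.9486^5 = +0.768736
d^3_{1,-2}(2.4975) = -0.171167 +0.768736 = +0.597569
|D^3_{1,-2}|² = |d^3_{1,-2}(β)|² = (+0.597569)² = 0.357088 (the z-rotation phases have unit modulus)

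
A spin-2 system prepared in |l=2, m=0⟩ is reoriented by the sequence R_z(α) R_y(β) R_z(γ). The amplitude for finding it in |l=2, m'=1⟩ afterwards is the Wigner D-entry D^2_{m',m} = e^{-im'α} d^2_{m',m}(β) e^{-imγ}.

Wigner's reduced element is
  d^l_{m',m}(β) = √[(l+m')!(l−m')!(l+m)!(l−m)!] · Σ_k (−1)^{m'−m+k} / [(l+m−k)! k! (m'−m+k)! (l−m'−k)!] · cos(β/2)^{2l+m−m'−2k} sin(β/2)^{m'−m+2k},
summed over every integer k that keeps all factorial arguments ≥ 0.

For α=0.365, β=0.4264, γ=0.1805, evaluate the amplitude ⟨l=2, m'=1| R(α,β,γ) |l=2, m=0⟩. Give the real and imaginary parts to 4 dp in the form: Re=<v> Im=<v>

First d^2_{1,0}(β=0.4264), then the phase factors e^{-i(1)α} and e^{-i(0)γ}:
Half-angle: c=0.977359, s=0.211589. N=√(6·1·2·2)=4.898979
k: max(0,(0)−(1))=0 … min(2+(0),2−(1))=1
  k=0: (−1)^1·4.8990/(2)·0.9774^3·0.2116^1 = -0.483871
  k=1: (−1)^2·4.8990/(2)·0.9774^1·0.2116^3 = +0.022678
d^2_{1,0}(0.4264) = -0.483871 +0.022678 = -0.461193
Attach z-rotation phases: D = e^{-i(1)(0.365)}·(-0.461193)·e^{-i(0)(0.1805)} = -0.430812+0.164623i

Re=-0.4308 Im=0.1646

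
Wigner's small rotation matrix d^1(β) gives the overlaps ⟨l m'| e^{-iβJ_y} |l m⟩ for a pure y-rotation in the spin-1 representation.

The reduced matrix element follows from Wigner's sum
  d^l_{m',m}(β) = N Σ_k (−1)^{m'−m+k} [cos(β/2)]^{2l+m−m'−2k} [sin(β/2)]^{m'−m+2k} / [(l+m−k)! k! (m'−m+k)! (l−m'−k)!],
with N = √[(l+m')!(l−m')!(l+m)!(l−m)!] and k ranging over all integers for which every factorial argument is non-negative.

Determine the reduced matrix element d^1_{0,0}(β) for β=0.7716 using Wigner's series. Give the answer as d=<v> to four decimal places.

d=0.7168

d^1_{0,0}(β=0.7716) via Wigner's sum:
With c≡cos(β/2)=0.926498 and s≡sin(β/2)=0.376300, N=[1·1·1·1]^{1/2}=1.000000
k: max(0,(0)−(0))=0 … min(1+(0),1−(0))=1
  k=0: (−1)^0·1.0000/(1)·0.9265^2·0.3763^0 = +0.858398
  k=1: (−1)^1·1.0000/(1)·0.9265^0·0.3763^2 = -0.141602
d^1_{0,0}(0.7716) = +0.858398 -0.141602 = +0.716796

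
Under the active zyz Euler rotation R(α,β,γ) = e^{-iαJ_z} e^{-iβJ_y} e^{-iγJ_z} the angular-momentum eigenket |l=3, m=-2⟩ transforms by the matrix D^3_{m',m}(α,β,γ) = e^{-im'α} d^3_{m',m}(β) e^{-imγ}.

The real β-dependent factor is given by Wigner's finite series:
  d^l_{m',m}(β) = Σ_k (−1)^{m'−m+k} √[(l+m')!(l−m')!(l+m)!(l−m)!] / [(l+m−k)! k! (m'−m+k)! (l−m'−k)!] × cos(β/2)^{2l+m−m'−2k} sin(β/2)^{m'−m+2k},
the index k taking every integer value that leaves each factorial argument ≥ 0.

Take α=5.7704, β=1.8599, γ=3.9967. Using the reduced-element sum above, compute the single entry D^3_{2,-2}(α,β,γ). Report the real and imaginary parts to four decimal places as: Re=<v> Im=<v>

D^3_{2,-2}(5.7704,1.8599,3.9967) = e^{-i·2·5.7704}·d^3_{2,-2}(1.8599)·e^{-i·-2·3.9967}. Compute d first:
With c≡cos(β/2)=0.597874 and s≡sin(β/2)=0.801590, N=[120·1·1·120]^{1/2}=120.000000
k: max(0,(-2)−(2))=0 … min(3+(-2),3−(2))=1
  k=0: (−1)^4·120.0000/(24)·0.5979^2·0.8016^4 = +0.737902
  k=1: (−1)^5·120.0000/(120)·0.5979^0·0.8016^6 = -0.265286
d^3_{2,-2}(1.8599) = +0.737902 -0.265286 = +0.472616
Attach z-rotation phases: D = e^{-i(2)(5.7704)}·(+0.472616)·e^{-i(-2)(3.9967)} = -0.434232+0.186570i

Re=-0.4342 Im=0.1866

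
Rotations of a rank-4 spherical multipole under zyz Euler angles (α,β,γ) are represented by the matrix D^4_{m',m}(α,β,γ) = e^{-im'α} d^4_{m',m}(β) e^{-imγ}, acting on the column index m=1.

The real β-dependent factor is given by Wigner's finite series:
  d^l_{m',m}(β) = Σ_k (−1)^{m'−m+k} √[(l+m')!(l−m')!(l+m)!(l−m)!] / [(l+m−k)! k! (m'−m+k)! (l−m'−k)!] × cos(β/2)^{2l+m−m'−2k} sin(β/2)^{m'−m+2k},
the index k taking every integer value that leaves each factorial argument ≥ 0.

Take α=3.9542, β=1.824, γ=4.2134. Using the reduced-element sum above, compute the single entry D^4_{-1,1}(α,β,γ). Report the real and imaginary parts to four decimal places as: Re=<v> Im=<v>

First d^4_{-1,1}(β=1.824), then the phase factors e^{-i(-1)α} and e^{-i(1)γ}:
c=cos(1.824/2)=0.612166, s=sin(1.824/2)=0.790730; N=√[6·120·120·6]=720.000000
k∈{2,3,4,5} keeps every argument non-negative
  k=2: (−1)^0·720.0000/(72)·0.6122^6·0.7907^2 = +0.329056
  k=3: (−1)^1·720.0000/(24)·0.6122^4·0.7907^4 = -1.647058
  k=4: (−1)^2·720.0000/(48)·0.6122^2·0.7907^6 = +1.374033
  k=5: (−1)^3·720.0000/(720)·0.6122^0·0.7907^8 = -0.152835
d^4_{-1,1}(1.824) = +0.329056 -1.647058 +1.374033 -0.152835 = -0.096805
D = (-0.687608-0.726082i)·(-0.096805)·(-0.478538+0.878067i) = -0.093571+0.024812i

Re=-0.0936 Im=0.0248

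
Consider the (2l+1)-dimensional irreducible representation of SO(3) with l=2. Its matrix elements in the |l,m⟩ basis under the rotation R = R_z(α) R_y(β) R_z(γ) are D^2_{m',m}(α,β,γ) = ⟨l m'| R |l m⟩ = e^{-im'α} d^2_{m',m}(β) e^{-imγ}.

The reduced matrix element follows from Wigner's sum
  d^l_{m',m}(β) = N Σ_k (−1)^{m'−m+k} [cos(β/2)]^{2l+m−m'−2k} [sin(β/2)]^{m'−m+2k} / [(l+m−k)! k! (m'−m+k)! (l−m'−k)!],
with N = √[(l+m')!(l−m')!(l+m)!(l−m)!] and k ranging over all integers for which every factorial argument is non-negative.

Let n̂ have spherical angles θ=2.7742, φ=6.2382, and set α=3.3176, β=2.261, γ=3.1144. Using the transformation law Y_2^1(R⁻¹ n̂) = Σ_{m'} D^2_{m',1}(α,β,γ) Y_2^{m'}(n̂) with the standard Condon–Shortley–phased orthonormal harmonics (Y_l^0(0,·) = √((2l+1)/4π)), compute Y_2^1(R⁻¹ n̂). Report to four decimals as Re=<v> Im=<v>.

Re=0.2353 Im=0.0261

Need the full column D^2_{m',1} for m'=−2..2 at α=3.3176, β=2.261, γ=3.1144.
cos(β/2)=0.426208, sin(β/2)=0.904625
d^2_{-2,1}: single k=3 term ⇒ +0.631041;  D = -0.586211-0.233601i
d^2_{-1,1}: k∈[2..3] ⇒ +0.445965 -0.669692 = -0.223727;  D = -0.219124-0.045149i
d^2_{0,1}: k∈[1..2] ⇒ +0.171557 -0.772864 = -0.601307;  D = +0.601085+0.016349i
d^2_{1,1}: k∈[0..1] ⇒ +0.032998 -0.445965 = -0.412968;  D = -0.408403+0.061229i
d^2_{2,1}: single k=0 term ⇒ -0.140076;  D = +0.132751-0.044704i
Y_2^{m'}(θ=2.7742,φ=6.2382) and Σ D·Y over m':
  (-0.5862-0.2336i)·(+0.0496+0.0045i)  (-0.2191-0.0451i)·(-0.2587-0.0116i)  (+0.6011+0.0163i)·(+0.5087+0.0000i)  (-0.4084+0.0612i)·(+0.2587-0.0116i)  (+0.1328-0.0447i)·(+0.0496-0.0045i)
Y_2^1(R⁻¹ n̂) = +0.235339+0.026114i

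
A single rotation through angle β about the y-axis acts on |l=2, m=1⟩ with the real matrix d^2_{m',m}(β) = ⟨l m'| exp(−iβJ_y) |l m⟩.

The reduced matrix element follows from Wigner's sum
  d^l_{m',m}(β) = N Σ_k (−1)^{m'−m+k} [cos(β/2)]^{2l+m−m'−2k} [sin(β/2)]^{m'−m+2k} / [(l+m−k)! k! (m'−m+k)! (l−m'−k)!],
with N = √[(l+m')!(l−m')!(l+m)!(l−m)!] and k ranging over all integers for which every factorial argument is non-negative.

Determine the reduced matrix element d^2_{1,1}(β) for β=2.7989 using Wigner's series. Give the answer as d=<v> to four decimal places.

d^2_{1,1}(β=2.7989) via Wigner's sum:
Half-angle: c=0.170509, s=0.985356. N=√(6·1·6·1)=6.000000
k: max(0,(1)−(1))=0 … min(2+(1),2−(1))=1
  k=0: (−1)^0·6.0000/(6)·0.1705^4·0.9854^0 = +0.000845
  k=1: (−1)^1·6.0000/(2)·0.1705^2·0.9854^2 = -0.084684
d^2_{1,1}(2.7989) = +0.000845 -0.084684 = -0.083839

d=-0.0838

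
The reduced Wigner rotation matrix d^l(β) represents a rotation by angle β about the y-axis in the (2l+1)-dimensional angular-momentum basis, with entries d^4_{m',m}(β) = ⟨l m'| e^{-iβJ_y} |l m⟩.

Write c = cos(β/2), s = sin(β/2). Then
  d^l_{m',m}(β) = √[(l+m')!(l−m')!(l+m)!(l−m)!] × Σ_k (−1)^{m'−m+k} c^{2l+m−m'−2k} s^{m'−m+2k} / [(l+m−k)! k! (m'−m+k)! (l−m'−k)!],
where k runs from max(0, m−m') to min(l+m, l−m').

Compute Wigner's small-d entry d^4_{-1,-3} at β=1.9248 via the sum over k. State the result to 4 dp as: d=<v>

d^4_{-1,-3}(β=1.9248) via Wigner's sum:
c=cos(1.9248/2)=0.571552, s=sin(1.9248/2)=0.820566; N=√[6·120·1·5040]=1904.940944
Admissible k: 0..1 (factorial args all ≥0)
  k=0: (−1)^2·1904.9409/(240)·0.5716^6·0.8206^2 = +0.186309
  k=1: (−1)^3·1904.9409/(144)·0.5716^4·0.8206^4 = -0.640024
d^4_{-1,-3}(1.9248) = +0.186309 -0.640024 = -0.453715

d=-0.4537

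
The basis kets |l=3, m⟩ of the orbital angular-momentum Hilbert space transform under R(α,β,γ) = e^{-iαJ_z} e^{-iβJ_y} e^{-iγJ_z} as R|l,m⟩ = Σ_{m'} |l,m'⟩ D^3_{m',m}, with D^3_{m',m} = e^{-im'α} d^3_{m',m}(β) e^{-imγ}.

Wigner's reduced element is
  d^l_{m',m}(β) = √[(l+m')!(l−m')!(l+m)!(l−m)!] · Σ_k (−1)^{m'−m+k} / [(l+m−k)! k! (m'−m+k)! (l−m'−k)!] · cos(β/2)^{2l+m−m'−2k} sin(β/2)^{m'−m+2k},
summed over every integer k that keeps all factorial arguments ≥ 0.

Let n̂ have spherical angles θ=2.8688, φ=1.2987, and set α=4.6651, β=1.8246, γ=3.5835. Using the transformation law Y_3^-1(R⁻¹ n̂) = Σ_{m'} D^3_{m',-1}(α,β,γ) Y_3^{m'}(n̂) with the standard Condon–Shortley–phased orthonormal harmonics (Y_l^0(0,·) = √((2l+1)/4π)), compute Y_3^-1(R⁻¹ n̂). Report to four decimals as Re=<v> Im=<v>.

Re=0.2997 Im=0.1203

Need the full column D^3_{m',-1} for m'=−3..3 at α=4.6651, β=1.8246, γ=3.5835.
cos(β/2)=0.611928, sin(β/2)=0.790913
d^3_{-3,-1}: single k=2 term ⇒ +0.339708;  D = +0.100404-0.324531i
d^3_{-2,-1}: k∈[1..2] ⇒ +0.214601 -0.716998 = -0.502397;  D = -0.472397-0.171010i
d^3_{-1,-1}: k∈[0..2] ⇒ +0.052505 -0.701697 +0.879160 = +0.229968;  D = -0.088412+0.212293i
d^3_{0,-1}: k∈[0..2] ⇒ -0.235083 +1.178148 -0.656048 = +0.287017;  D = -0.259446-0.122747i
d^3_{1,-1}: k∈[0..2] ⇒ +0.526273 -1.172213 +0.244778 = -0.401161;  D = -0.188512+0.354110i
d^3_{2,-1}: k∈[0..1] ⇒ -0.716998 +0.598887 = -0.118111;  D = -0.101518-0.060369i
d^3_{3,-1}: single k=0 term ⇒ +0.567495;  D = -0.312790+0.473511i
Y_3^{m'}(θ=2.8688,φ=1.2987) and Σ D·Y over m':
  (+0.1004-0.3245i)·(-0.0059+0.0056i)  (-0.4724-0.1710i)·(+0.0611+0.0370i)  (-0.0884+0.2123i)·(+0.0851-0.3050i)  (-0.2594-0.1227i)·(-0.5883+0.0000i)  (-0.1885+0.3541i)·(-0.0851-0.3050i)  (-0.1015-0.0604i)·(+0.0611-0.0370i)  (-0.3128+0.4735i)·(+0.0059+0.0056i)
Y_3^-1(R⁻¹ n̂) = +0.299654+0.120314i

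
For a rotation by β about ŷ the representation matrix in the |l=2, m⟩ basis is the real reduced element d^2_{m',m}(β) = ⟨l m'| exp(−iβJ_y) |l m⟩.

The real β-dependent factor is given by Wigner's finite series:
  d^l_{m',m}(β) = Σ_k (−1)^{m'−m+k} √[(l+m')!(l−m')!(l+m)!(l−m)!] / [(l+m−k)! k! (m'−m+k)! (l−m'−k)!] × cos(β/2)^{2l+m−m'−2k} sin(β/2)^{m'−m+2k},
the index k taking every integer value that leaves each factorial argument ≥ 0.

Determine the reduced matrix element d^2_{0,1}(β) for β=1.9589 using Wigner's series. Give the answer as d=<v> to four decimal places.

d^2_{0,1}(β=1.9589) via Wigner's sum:
c=cos(1.9589/2)=0.557479, s=sin(1.9589/2)=0.830191; N=√[2·2·6·1]=4.898979
Admissible k: 1..2 (factorial args all ≥0)
  k=1: (−1)^0·4.8990/(2)·0.5575^3·0.8302^1 = +0.352322
  k=2: (−1)^1·4.8990/(2)·0.5575^1·0.8302^3 = -0.781337
d^2_{0,1}(1.9589) = +0.352322 -0.781337 = -0.429015

d=-0.4290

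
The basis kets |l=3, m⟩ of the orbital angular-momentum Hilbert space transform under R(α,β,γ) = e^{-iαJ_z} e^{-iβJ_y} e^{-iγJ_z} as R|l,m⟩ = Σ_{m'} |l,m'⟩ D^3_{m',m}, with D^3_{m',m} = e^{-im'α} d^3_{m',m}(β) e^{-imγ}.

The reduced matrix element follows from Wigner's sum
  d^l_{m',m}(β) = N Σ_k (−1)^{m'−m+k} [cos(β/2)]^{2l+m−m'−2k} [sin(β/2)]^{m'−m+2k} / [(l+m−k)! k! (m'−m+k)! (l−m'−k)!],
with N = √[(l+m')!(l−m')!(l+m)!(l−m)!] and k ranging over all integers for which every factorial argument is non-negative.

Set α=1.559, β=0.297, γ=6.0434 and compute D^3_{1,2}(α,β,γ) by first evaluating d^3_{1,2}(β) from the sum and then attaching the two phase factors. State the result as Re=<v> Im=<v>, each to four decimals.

Split into d^3_{1,2}(β=0.297) × two z-phases.
c=cos(0.297/2)=0.988994, s=sin(0.297/2)=0.147955; N=√[24·2·120·1]=75.894664
The bounds max(0,m−m')=1 and min(l+m,l−m')=2 give 2 terms
  k=1: (−1)^0·75.8947/(24)·0.9890^5·0.1480^1 = +0.442688
  k=2: (−1)^1·75.8947/(12)·0.9890^3·0.1480^3 = -0.019815
d^3_{1,2}(0.297) = +0.442688 -0.019815 = +0.422873
Phases: e^{-i·(1)·1.559}=+0.011796-0.999930i, e^{-i·(2)·6.0434}=+0.887193+0.461398i ⇒ D=+0.199525-0.372842i

Re=0.1995 Im=-0.3728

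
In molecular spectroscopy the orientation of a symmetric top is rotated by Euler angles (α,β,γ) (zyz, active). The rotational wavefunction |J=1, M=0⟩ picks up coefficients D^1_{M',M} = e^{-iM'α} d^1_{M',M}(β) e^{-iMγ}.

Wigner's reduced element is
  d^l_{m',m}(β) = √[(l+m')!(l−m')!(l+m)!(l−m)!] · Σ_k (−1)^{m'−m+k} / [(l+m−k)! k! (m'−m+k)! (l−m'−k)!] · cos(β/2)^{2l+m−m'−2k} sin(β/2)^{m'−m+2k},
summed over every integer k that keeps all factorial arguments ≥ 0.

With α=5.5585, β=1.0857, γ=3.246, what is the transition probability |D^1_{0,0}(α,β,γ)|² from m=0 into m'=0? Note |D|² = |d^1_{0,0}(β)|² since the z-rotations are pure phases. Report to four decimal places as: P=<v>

P=0.2174

First d^1_{0,0}(β=1.0857), then the phase factors e^{-i(0)α} and e^{-i(0)γ}:
Half-angle: c=0.856240, s=0.516578. N=√(1·1·1·1)=1.000000
k∈{0,1} keeps every argument non-negative
  k=0: (−1)^0·1.0000/(1)·0.8562^2·0.5166^0 = +0.733147
  k=1: (−1)^1·1.0000/(1)·0.8562^0·0.5166^2 = -0.266853
d^1_{0,0}(1.0857) = +0.733147 -0.266853 = +0.466294
|D^1_{0,0}|² = |d^1_{0,0}(β)|² = (+0.466294)² = 0.217430 (the z-rotation phases have unit modulus)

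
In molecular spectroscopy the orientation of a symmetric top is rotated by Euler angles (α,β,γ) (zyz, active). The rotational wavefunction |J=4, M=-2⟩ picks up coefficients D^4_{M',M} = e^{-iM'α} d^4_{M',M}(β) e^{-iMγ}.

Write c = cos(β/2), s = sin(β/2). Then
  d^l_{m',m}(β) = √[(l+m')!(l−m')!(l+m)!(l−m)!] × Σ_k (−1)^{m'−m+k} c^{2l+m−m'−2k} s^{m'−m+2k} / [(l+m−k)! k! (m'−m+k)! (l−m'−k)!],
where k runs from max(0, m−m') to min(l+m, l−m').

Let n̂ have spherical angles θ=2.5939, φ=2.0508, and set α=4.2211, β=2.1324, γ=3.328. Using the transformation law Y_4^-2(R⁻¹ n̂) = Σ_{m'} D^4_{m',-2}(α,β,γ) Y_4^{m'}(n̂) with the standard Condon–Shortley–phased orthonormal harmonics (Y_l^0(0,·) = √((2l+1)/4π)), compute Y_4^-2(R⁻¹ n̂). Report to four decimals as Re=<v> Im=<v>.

Re=-0.0640 Im=-0.2159

Need the full column D^4_{m',-2} for m'=−4..4 at α=4.2211, β=2.1324, γ=3.328.
cos(β/2)=0.483454, sin(β/2)=0.875370
d^4_{-4,-2}: single k=2 term ⇒ +0.051772;  D = -0.001115-0.051760i
d^4_{-3,-2}: k∈[1..2] ⇒ +0.020218 -0.198855 = -0.178637;  D = -0.159287-0.080861i
d^4_{-2,-2}: k∈[0..2] ⇒ +0.002984 -0.117408 +0.481148 = +0.366724;  D = -0.300635+0.210013i
d^4_{-1,-2}: k∈[0..2] ⇒ -0.022925 +0.375800 -0.821369 = -0.468494;  D = +0.055375+0.465210i
d^4_{0,-2}: k∈[0..2] ⇒ +0.092819 -0.811479 +0.997656 = +0.278996;  D = +0.259831+0.101621i
d^4_{1,-2}: k∈[0..2] ⇒ -0.250534 +1.232054 -0.807853 = +0.173668;  D = -0.132077+0.112766i
d^4_{2,-2}: k∈[0..2] ⇒ +0.481148 -1.261946 +0.344772 = -0.436026;  D = +0.093197+0.425950i
d^4_{3,-2}: k∈[0..1] ⇒ -0.651941 +0.712459 = +0.060517;  D = +0.058229+0.016485i
d^4_{4,-2}: single k=0 term ⇒ +0.556466;  D = -0.386245+0.400586i
Y_4^{m'}(θ=2.5939,φ=2.0508) and Σ D·Y over m':
  (-0.0011-0.0518i)·(-0.0111-0.0306i)  (-0.1593-0.0809i)·(-0.1496-0.0197i)  (-0.3006+0.2100i)·(-0.2134+0.3048i)  (+0.0554+0.4652i)·(+0.2041+0.3921i)  (+0.2598+0.1016i)·(-0.0288+0.0000i)  (-0.1321+0.1128i)·(-0.2041+0.3921i)  (+0.0932+0.4259i)·(-0.2134-0.3048i)  (+0.0582+0.0165i)·(+0.1496-0.0197i)  (-0.3862+0.4006i)·(-0.0111+0.0306i)
Y_4^-2(R⁻¹ n̂) = -0.064024-0.215912i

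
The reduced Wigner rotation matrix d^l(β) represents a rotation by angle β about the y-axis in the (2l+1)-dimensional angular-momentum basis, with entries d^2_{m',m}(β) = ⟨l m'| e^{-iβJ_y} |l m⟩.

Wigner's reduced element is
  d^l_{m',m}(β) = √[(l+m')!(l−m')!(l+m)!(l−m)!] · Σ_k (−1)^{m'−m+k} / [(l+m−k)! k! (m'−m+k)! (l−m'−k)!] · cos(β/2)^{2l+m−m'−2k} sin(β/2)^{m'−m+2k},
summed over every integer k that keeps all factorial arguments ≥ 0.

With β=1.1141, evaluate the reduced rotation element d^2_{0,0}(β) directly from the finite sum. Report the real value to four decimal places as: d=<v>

d=-0.2083

d^2_{0,0}(β=1.1141) via Wigner's sum:
Half-angle: c=0.848818, s=0.528684. N=√(2·2·2·2)=4.000000
k∈{0,1,2} keeps every argument non-negative
  k=0: (−1)^0·4.0000/(4)·0.8488^4·0.5287^0 = +0.519110
  k=1: (−1)^1·4.0000/(1)·0.8488^2·0.5287^2 = -0.805532
  k=2: (−1)^2·4.0000/(4)·0.8488^0·0.5287^4 = +0.078124
d^2_{0,0}(1.1141) = +0.519110 -0.805532 +0.078124 = -0.208298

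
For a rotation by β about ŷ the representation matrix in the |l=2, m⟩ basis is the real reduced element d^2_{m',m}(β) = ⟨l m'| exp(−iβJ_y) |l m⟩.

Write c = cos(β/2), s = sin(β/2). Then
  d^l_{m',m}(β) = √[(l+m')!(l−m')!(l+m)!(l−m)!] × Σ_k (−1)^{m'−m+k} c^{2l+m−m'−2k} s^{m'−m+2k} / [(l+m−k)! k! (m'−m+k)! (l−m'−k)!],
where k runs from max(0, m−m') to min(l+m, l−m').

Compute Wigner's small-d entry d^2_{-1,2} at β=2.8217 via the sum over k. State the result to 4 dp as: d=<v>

d^2_{-1,2}(β=2.8217) via Wigner's sum:
c=cos(2.8217/2)=0.159265, s=sin(2.8217/2)=0.987236; N=√[1·6·24·1]=12.000000
k∈{3} keeps every argument non-negative
  k=3: (−1)^0·12.0000/(6)·0.1593^1·0.9872^3 = +0.306488
d^2_{-1,2}(2.8217) = +0.306488

d=0.3065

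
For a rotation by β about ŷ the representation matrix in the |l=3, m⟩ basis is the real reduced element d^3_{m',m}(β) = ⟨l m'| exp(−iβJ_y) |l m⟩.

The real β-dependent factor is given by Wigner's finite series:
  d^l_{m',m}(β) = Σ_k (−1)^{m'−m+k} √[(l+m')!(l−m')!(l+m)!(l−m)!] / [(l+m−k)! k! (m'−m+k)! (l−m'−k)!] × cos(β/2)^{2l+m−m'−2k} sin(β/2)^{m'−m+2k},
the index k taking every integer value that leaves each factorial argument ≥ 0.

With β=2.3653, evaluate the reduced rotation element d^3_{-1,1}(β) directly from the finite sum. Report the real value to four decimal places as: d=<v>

d=-0.1068

d^3_{-1,1}(β=2.3653) via Wigner's sum:
Half-angle: c=0.378473, s=0.925612. N=√(2·24·24·2)=48.000000
Admissible k: 2..4 (factorial args all ≥0)
  k=2: (−1)^0·48.0000/(8)·0.3785^4·0.9256^2 = +0.105475
  k=3: (−1)^1·48.0000/(6)·0.3785^2·0.9256^4 = -0.841156
  k=4: (−1)^2·48.0000/(48)·0.3785^0·0.9256^6 = +0.628890
d^3_{-1,1}(2.3653) = +0.105475 -0.841156 +0.628890 = -0.106792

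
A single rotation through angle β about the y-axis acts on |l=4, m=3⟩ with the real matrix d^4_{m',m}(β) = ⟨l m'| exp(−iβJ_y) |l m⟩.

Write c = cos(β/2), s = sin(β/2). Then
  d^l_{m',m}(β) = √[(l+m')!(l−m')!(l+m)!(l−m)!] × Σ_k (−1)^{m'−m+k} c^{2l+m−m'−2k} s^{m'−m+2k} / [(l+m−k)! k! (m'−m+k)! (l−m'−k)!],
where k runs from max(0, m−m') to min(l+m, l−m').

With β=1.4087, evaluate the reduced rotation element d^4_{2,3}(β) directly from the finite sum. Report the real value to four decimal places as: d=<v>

d=-0.4216

d^4_{2,3}(β=1.4087) via Wigner's sum:
Half-angle: c=0.762033, s=0.647539. N=√(720·2·5040·1)=2693.993318
Admissible k: 1..2 (factorial args all ≥0)
  k=1: (−1)^0·2693.9933/(720)·0.7620^7·0.6475^1 = +0.361530
  k=2: (−1)^1·2693.9933/(240)·0.7620^5·0.6475^3 = -0.783159
d^4_{2,3}(1.4087) = +0.361530 -0.783159 = -0.421629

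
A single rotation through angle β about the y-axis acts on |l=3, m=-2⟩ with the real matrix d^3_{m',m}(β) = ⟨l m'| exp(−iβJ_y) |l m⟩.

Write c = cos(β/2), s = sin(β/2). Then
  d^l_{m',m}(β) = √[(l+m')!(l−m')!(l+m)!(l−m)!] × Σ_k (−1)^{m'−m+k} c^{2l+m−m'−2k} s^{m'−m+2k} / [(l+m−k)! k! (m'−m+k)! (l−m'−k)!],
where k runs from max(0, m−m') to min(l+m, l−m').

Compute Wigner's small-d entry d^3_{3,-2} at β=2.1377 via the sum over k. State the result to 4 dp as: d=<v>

d^3_{3,-2}(β=2.1377) via Wigner's sum:
c=cos(2.1377/2)=0.481133, s=sin(2.1377/2)=0.876648; N=√[720·1·1·120]=293.938769
The bounds max(0,m−m')=0 and min(l+m,l−m')=0 give 1 term
  k=0: (−1)^5·293.9388/(120)·0.4811^1·0.8766^5 = -0.610192
d^3_{3,-2}(2.1377) = -0.610192

d=-0.6102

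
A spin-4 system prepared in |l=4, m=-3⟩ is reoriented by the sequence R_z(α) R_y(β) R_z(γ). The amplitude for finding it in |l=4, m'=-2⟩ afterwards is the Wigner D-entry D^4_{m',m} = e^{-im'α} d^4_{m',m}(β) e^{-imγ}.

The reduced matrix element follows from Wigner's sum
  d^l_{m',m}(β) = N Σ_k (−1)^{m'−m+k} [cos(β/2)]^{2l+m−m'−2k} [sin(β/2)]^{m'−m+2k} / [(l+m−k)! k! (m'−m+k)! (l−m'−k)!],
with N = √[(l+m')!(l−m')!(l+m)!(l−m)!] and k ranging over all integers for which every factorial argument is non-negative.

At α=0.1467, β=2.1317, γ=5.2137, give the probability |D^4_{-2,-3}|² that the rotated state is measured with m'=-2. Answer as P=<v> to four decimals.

P=0.0321

D^4_{-2,-3}(0.1467,2.1317,5.2137) = e^{-i·-2·0.1467}·d^4_{-2,-3}(2.1317)·e^{-i·-3·5.2137}. Compute d first:
With c≡cos(β/2)=0.483760 and s≡sin(β/2)=0.875200, N=[2·720·1·5040]^{1/2}=2693.993318
Admissible k: 0..1 (factorial args all ≥0)
  k=0: (−1)^1·2693.9933/(720)·0.4838^7·0.8752^1 = -0.020304
  k=1: (−1)^2·2693.9933/(240)·0.4838^5·0.8752^3 = +0.199370
d^4_{-2,-3}(2.1317) = -0.020304 +0.199370 = +0.179066
|D^4_{-2,-3}|² = |d^4_{-2,-3}(β)|² = (+0.179066)² = 0.032065 (the z-rotation phases have unit modulus)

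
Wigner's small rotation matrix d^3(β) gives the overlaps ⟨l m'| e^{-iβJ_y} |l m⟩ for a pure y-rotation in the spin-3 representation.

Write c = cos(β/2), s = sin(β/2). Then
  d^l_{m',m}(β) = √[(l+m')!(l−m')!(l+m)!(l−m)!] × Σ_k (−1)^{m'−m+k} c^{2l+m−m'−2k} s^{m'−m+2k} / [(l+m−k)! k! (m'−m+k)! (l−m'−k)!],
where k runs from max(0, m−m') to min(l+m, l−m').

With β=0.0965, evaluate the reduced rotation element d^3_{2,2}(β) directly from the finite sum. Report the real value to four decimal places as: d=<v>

d^3_{2,2}(β=0.0965) via Wigner's sum:
c=cos(0.0965/2)=0.998836, s=sin(0.0965/2)=0.048231; N=√[120·1·120·1]=120.000000
k: max(0,(2)−(2))=0 … min(3+(2),3−(2))=1
  k=0: (−1)^0·120.0000/(120)·0.9988^6·0.0482^0 = +0.993037
  k=1: (−1)^1·120.0000/(24)·0.9988^4·0.0482^2 = -0.011577
d^3_{2,2}(0.0965) = +0.993037 -0.011577 = +0.981460

d=0.9815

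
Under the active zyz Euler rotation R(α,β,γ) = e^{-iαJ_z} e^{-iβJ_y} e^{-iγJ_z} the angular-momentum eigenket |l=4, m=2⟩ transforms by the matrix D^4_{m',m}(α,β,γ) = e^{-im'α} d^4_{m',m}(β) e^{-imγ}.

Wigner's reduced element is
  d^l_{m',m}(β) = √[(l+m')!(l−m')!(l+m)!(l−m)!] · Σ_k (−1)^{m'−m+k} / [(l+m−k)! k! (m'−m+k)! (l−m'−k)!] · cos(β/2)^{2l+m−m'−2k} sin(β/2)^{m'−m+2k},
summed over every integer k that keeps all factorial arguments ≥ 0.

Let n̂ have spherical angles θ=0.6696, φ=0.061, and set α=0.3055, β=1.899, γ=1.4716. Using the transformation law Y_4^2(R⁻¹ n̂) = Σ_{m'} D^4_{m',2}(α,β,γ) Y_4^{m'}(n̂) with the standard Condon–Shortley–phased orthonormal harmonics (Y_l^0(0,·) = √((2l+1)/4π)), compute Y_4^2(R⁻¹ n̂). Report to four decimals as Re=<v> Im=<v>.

Re=0.0772 Im=0.0439

Need the full column D^4_{m',2} for m'=−4..4 at α=0.3055, β=1.899, γ=1.4716.
cos(β/2)=0.582090, sin(β/2)=0.813125
d^4_{-4,2}: single k=6 term ⇒ +0.518205;  D = -0.077646-0.512355i
d^4_{-3,2}: k∈[5..6] ⇒ +0.786938 -0.511863 = +0.275075;  D = -0.121108-0.246980i
d^4_{-2,2}: k∈[4..6] ⇒ +0.752799 -1.175178 +0.191098 = -0.231280;  D = +0.159569+0.167416i
d^4_{-1,2}: k∈[3..5] ⇒ +0.508084 -1.487173 +0.580398 = -0.398691;  D = +0.349137+0.192503i
d^4_{0,2}: k∈[2..4] ⇒ +0.243992 -1.269633 +0.929060 = -0.096581;  D = +0.094687+0.019036i
d^4_{1,2}: k∈[1..3] ⇒ +0.078113 -0.762127 +0.991449 = +0.307435;  D = -0.305673+0.032866i
d^4_{2,2}: k∈[0..2] ⇒ +0.013180 -0.308628 +0.752799 = +0.457352;  D = -0.418970+0.183398i
d^4_{3,2}: k∈[0..1] ⇒ -0.068889 +0.403280 = +0.334390;  D = -0.251813+0.220016i
d^4_{4,2}: single k=0 term ⇒ +0.136092;  D = -0.070807+0.116221i
Y_4^{m'}(θ=0.6696,φ=0.061) and Σ D·Y over m':
  (-0.0776-0.5124i)·(+0.0637-0.0159i)  (-0.1211-0.2470i)·(+0.2307-0.0427i)  (+0.1596+0.1674i)·(+0.4225-0.0518i)  (+0.3491+0.1925i)·(+0.2995-0.0183i)  (+0.0947+0.0190i)·(-0.2343+0.0000i)  (-0.3057+0.0329i)·(-0.2995-0.0183i)  (-0.4190+0.1834i)·(+0.4225+0.0518i)  (-0.2518+0.2200i)·(-0.2307-0.0427i)  (-0.0708+0.1162i)·(+0.0637+0.0159i)
Y_4^2(R⁻¹ n̂) = +0.077196+0.043852i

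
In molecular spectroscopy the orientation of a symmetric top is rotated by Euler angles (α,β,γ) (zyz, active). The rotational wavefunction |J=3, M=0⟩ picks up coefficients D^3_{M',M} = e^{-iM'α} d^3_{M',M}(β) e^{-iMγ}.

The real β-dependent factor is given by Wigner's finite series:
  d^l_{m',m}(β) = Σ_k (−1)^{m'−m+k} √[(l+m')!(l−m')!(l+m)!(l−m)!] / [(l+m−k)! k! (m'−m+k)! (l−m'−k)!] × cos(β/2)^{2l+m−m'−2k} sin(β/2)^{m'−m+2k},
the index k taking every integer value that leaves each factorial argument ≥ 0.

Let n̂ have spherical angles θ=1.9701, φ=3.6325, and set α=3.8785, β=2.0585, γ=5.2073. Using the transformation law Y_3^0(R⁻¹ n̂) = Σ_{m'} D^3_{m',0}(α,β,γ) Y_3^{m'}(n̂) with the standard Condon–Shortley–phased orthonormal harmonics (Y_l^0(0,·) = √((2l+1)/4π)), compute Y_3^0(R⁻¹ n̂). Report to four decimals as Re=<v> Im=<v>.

Re=0.6236 Im=0.0000

Need the full column D^3_{m',0} for m'=−3..3 at α=3.8785, β=2.0585, γ=5.2073.
cos(β/2)=0.515462, sin(β/2)=0.856913
d^3_{-3,0}: single k=3 term ⇒ +0.385402;  D = +0.230137-0.309146i
d^3_{-2,0}: k∈[2..3] ⇒ +0.283935 -0.784693 = -0.500757;  D = -0.048488-0.498404i
d^3_{-1,0}: k∈[1..3] ⇒ +0.108021 -0.895593 +0.825030 = +0.037458;  D = -0.027740-0.025172i
d^3_{0,0}: k∈[0..3] ⇒ +0.018758 -0.466553 +1.289382 -0.395931 = +0.445655;  D = +0.445655+0.000000i
d^3_{1,0}: k∈[0..2] ⇒ -0.108021 +0.895593 -0.825030 = -0.037458;  D = +0.027740-0.025172i
d^3_{2,0}: k∈[0..1] ⇒ +0.283935 -0.784693 = -0.500757;  D = -0.048488+0.498404i
d^3_{3,0}: single k=0 term ⇒ -0.385402;  D = -0.230137-0.309146i
Y_3^{m'}(θ=1.9701,φ=3.6325) and Σ D·Y over m':
  (+0.2301-0.3091i)·(-0.0320+0.3247i)  (-0.0485-0.4984i)·(-0.1874+0.2804i)  (-0.0277-0.0252i)·(+0.0641-0.0343i)  (+0.4457+0.0000i)·(+0.3256+0.0000i)  (+0.0277-0.0252i)·(-0.0641-0.0343i)  (-0.0485+0.4984i)·(-0.1874-0.2804i)  (-0.2301-0.3091i)·(+0.0320+0.3247i)
Y_3^0(R⁻¹ n̂) = +0.623612+0.000000i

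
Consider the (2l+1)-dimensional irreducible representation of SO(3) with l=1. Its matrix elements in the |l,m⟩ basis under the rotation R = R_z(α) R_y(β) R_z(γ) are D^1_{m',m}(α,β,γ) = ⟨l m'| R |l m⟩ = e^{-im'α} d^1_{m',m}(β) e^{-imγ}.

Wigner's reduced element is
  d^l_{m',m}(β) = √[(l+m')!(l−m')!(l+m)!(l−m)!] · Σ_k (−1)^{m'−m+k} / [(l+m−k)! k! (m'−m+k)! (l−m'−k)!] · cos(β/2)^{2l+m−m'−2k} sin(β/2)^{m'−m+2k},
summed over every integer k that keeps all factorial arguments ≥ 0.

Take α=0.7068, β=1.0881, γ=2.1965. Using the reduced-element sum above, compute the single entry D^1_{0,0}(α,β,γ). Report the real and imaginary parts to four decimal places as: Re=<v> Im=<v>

Split into d^1_{0,0}(β=1.0881) × two z-phases.
Half-angle: c=0.855619, s=0.517605. N=√(1·1·1·1)=1.000000
k∈{0,1} keeps every argument non-negative
  k=0: (−1)^0·1.0000/(1)·0.8556^2·0.5176^0 = +0.732085
  k=1: (−1)^1·1.0000/(1)·0.8556^0·0.5176^2 = -0.267915
d^1_{0,0}(1.0881) = +0.732085 -0.267915 = +0.464169
Phases: e^{-i·(0)·0.7068}=+1.000000+0.000000i, e^{-i·(0)·2.1965}=+1.000000+0.000000i ⇒ D=+0.464169+0.000000i

Re=0.4642 Im=0.0000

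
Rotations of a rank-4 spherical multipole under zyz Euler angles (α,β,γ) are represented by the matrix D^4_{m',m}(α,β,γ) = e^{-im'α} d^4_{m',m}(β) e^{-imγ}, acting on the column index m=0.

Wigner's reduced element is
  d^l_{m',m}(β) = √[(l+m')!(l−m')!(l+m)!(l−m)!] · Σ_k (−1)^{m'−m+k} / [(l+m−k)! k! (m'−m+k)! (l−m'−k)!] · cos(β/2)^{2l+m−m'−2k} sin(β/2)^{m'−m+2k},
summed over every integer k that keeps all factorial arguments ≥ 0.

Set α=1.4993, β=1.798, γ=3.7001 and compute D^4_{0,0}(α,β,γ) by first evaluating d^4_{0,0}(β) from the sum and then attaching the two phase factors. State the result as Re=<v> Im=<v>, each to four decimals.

Split into d^4_{0,0}(β=1.798) × two z-phases.
With c≡cos(β/2)=0.622393 and s≡sin(β/2)=0.782705, N=[24·24·24·24]^{1/2}=576.000000
k: max(0,(0)−(0))=0 … min(4+(0),4−(0))=4
  k=0: (−1)^0·576.0000/(576)·0.6224^8·0.7827^0 = +0.022517
  k=1: (−1)^1·576.0000/(36)·0.6224^6·0.7827^2 = -0.569776
  k=2: (−1)^2·576.0000/(16)·0.6224^4·0.7827^4 = +2.027466
  k=3: (−1)^3·576.0000/(36)·0.6224^2·0.7827^6 = -1.425075
  k=4: (−1)^4·576.0000/(576)·0.6224^0·0.7827^8 = +0.140859
d^4_{0,0}(1.798) = +0.022517 -0.569776 +2.027466 -1.425075 +0.140859 = +0.195991
D = (+1.000000+0.000000i)·(+0.195991)·(+1.000000+0.000000i) = +0.195991+0.000000i

Re=0.1960 Im=0.0000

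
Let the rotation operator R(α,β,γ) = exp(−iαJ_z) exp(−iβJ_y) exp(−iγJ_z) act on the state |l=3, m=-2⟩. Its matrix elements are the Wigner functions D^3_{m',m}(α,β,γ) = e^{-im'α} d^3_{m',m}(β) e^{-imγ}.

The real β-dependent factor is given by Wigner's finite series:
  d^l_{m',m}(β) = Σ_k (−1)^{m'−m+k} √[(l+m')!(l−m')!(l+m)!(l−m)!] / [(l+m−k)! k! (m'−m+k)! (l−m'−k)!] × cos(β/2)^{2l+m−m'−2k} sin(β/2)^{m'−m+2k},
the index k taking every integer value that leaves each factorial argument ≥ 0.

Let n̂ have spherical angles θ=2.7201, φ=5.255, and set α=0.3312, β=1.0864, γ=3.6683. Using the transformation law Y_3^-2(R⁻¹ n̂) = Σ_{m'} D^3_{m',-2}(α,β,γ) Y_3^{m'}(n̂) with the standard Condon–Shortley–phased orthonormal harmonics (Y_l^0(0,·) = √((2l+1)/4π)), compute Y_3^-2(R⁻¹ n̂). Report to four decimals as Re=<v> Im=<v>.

Re=0.1117 Im=-0.2926

Need the full column D^3_{m',-2} for m'=−3..3 at α=0.3312, β=1.0864, γ=3.6683.
cos(β/2)=0.856059, sin(β/2)=0.516878
d^3_{-3,-2}: single k=1 term ⇒ +0.582080;  D = -0.266838+0.517314i
d^3_{-2,-2}: k∈[0..1] ⇒ +0.393570 -0.717399 = -0.323829;  D = +0.046797-0.320430i
d^3_{-1,-2}: k∈[0..1] ⇒ -0.751461 +0.547905 = -0.203556;  D = -0.037680-0.200038i
d^3_{0,-2}: k∈[0..1] ⇒ +0.785872 -0.286497 = +0.499375;  D = +0.246994+0.434015i
d^3_{1,-2}: k∈[0..1] ⇒ -0.547905 +0.099872 = -0.448033;  D = -0.336179-0.296171i
d^3_{2,-2}: k∈[0..1] ⇒ +0.261535 -0.019069 = +0.242466;  D = +0.224165+0.092410i
d^3_{3,-2}: single k=0 term ⇒ -0.077361;  D = -0.077222-0.004625i
Y_3^{m'}(θ=2.7201,φ=5.255) and Σ D·Y over m':
  (-0.2668+0.5173i)·(-0.0285+0.0016i)  (+0.0468-0.3204i)·(+0.0728-0.1380i)  (-0.0377-0.2000i)·(+0.2160+0.3582i)  (+0.2470+0.4340i)·(-0.3961+0.0000i)  (-0.3362-0.2962i)·(-0.2160+0.3582i)  (+0.2242+0.0924i)·(+0.0728+0.1380i)  (-0.0772-0.0046i)·(+0.0285+0.0016i)
Y_3^-2(R⁻¹ n̂) = +0.111683-0.292604i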